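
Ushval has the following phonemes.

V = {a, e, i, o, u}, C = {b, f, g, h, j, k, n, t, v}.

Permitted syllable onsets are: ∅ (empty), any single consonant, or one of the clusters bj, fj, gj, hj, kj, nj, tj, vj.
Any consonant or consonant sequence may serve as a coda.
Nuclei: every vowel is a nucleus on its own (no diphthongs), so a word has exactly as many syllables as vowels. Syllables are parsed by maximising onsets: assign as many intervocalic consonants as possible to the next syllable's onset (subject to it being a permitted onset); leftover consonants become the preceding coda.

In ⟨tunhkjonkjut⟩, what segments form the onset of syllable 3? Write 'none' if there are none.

kj

Nuclei (vowels): u, o, u → 3 syllables.
σ1/σ2 boundary: /nhkj/ — longest licit onset from the right is /kj/, leaving /nh/ as coda.
σ2/σ3 boundary: /nkj/ splits as /n/ + /kj/ (/kj/ is the longest suffix that is a licit onset).
Putting it together: tunh.kjon.kjut.
Syllable 3 is /kjut/: onset /kj/, nucleus /u/, coda /t/.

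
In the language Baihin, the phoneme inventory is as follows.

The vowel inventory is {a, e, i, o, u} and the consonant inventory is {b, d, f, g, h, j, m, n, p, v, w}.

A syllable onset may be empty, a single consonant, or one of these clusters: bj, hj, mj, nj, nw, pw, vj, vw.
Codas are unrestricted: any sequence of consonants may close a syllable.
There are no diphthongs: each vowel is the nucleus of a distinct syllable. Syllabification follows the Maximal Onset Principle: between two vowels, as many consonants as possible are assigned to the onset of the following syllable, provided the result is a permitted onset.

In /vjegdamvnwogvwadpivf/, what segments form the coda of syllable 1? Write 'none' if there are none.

g

Vowels present: e, a, o, a, i; each is a nucleus, giving 5 syllables.
/e…a/ gap (V1→V2): /gd/ splits as /g/ + /d/ (/d/ is the longest suffix that is a licit onset).
/a…o/ gap (V2→V3): /mvnw/ — longest licit onset from the right is /nw/, leaving /mv/ as coda.
/o…a/ gap (V3→V4): cluster /gvw/ — the longest permitted-onset suffix is /vw/; onset = /vw/, preceding coda = /g/.
/a…i/ gap (V4→V5): /dp/; trying suffixes from longest down, /p/ is the first permitted one, so coda /d/ | onset /p/.
Result: vjeg.damv.nwog.vwad.pivf.
Syllable 1 is /vjeg/: onset /vj/, nucleus /e/, coda /g/.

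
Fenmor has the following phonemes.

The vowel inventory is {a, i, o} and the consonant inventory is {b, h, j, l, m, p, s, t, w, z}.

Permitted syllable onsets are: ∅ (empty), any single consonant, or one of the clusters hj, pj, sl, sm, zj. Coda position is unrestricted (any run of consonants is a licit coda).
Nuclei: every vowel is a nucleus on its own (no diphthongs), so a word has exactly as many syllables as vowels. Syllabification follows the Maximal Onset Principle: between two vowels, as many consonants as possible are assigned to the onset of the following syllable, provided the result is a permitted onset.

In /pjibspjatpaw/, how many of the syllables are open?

0

Vowels present: i, a, a; each is a nucleus, giving 3 syllables.
/i…a/ gap (V1→V2): /bspj/ splits as /bs/ + /pj/ (/pj/ is the longest suffix that is a licit onset).
/a…a/ gap (V2→V3): /tp/; trying suffixes from longest down, /p/ is the first permitted one, so coda /t/ | onset /p/.
Putting it together: pjibs.pjat.paw.
Classifying each syllable: /pjibs/ (closed), /pjat/ (closed), /paw/ (closed).
Open syllables: 0.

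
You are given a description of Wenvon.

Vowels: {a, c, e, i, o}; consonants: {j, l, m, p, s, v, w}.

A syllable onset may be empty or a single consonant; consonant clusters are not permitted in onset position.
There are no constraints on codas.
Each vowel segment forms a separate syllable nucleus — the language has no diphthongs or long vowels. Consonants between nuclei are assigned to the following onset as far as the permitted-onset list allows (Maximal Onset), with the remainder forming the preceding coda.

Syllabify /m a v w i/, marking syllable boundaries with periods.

Nuclei (vowels): a, i → 2 syllables.
Between /a/ (V1) and /i/ (V2): /vw/ splits as /v/ + /w/ (/w/ is the longest suffix that is a licit onset).

mav.wi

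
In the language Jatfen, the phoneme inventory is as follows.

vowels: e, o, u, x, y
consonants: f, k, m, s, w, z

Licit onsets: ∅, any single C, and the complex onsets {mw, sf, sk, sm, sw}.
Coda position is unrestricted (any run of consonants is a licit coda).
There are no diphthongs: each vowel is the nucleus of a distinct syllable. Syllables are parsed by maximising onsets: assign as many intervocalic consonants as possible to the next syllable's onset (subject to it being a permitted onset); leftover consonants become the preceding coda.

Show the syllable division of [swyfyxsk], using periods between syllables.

swy.fy.xsk

The vowels are y, y, x — 3 nuclei, so 3 syllables.
/y…y/ gap (V1→V2): /f/ is a single consonant, so it becomes the next onset.
/y…x/ gap (V2→V3): hiatus — the boundary sits between the two vowels.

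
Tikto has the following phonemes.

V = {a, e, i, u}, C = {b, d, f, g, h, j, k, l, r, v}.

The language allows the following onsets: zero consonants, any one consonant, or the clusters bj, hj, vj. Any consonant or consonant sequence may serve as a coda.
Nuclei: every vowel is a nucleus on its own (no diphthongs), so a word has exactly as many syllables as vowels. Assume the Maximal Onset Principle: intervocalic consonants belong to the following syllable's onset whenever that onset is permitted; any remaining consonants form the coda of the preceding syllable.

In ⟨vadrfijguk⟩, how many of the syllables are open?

0

Nuclei (vowels): a, i, u → 3 syllables.
V1 /a/ – V2 /i/: cluster /drf/ — the longest permitted-onset suffix is /f/; onset = /f/, preceding coda = /dr/.
V2 /i/ – V3 /u/: /jg/; trying suffixes from longest down, /g/ is the first permitted one, so coda /j/ | onset /g/.
Putting it together: vadr.fij.guk.
Classifying each syllable: /vadr/ (closed), /fij/ (closed), /guk/ (closed).
Open syllables: 0.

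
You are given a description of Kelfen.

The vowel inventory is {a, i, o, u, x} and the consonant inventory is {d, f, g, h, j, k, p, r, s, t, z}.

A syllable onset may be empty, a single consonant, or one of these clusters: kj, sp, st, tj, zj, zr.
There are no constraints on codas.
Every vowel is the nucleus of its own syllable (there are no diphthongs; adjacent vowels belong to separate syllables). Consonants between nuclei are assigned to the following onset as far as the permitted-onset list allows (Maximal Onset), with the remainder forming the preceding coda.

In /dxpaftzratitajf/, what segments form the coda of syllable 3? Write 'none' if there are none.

Vowels present: x, a, a, i, a; each is a nucleus, giving 5 syllables.
V1 /x/ – V2 /a/: /p/ → onset of the next syllable (single consonants are always licit onsets).
V2 /a/ – V3 /a/: cluster /ftzr/ — the longest permitted-onset suffix is /zr/; onset = /zr/, preceding coda = /ft/.
V3 /a/ – V4 /i/: /t/ is a single consonant, so it becomes the next onset.
V4 /i/ – V5 /a/: /t/ → onset of the next syllable (single consonants are always licit onsets).
Syllabification: dx.paft.zra.ti.tajf.
Syllable 3 is /zra/: onset /zr/, nucleus /a/, coda ∅.

none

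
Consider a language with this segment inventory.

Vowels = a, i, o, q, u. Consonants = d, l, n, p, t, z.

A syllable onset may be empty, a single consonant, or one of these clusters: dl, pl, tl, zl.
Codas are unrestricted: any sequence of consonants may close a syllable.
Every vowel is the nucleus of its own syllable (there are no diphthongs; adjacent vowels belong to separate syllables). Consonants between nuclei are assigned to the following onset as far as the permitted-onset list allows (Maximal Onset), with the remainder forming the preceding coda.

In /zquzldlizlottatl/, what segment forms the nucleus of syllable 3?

Vowels present: q, u, i, o, a; each is a nucleus, giving 5 syllables.
The third nucleus (vowel 3 from the left) is /i/.

i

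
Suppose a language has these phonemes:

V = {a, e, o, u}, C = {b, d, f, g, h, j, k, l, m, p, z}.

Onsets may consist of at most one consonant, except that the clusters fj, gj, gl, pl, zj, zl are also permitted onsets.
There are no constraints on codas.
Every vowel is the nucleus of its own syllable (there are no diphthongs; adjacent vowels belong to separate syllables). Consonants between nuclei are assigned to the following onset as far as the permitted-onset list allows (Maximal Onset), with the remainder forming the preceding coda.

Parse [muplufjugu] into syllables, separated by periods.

mu.plu.fju.gu

The vowels are u, u, u, u — 4 nuclei, so 4 syllables.
Between /u/ (V1) and /u/ (V2): /pl/ is a licit onset in full, so it all attaches to the next syllable.
Between /u/ (V2) and /u/ (V3): /fj/ is a licit onset in full, so it all attaches to the next syllable.
Between /u/ (V3) and /u/ (V4): /g/ → onset of the next syllable (single consonants are always licit onsets).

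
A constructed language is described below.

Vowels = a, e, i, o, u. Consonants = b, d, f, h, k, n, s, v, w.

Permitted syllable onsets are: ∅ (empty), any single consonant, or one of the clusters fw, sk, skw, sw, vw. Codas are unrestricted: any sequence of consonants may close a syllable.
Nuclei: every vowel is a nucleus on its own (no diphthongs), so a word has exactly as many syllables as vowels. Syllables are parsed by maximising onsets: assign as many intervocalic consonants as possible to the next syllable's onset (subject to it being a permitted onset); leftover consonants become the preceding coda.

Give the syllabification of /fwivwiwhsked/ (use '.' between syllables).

The vowels are i, i, e — 3 nuclei, so 3 syllables.
/i…i/ gap (V1→V2): /vw/ — entire cluster is a permitted onset → onset /vw/, coda ∅.
/i…e/ gap (V2→V3): /whsk/ — longest licit onset from the right is /sk/, leaving /wh/ as coda.

fwi.vwiwh.sked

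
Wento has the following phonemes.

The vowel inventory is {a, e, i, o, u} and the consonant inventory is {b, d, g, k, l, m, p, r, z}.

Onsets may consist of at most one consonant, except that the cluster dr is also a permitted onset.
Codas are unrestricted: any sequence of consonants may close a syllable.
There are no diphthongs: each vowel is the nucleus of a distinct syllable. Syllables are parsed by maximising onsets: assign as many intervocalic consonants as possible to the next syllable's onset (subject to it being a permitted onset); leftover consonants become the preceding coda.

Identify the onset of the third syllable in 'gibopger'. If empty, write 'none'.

g

The vowels are i, o, e — 3 nuclei, so 3 syllables.
σ1/σ2 boundary: just /b/ — single C goes to the following onset.
σ2/σ3 boundary: cluster /pg/ — the longest permitted-onset suffix is /g/; onset = /g/, preceding coda = /p/.
Putting it together: gi.bop.ger.
Syllable 3 is /ger/: onset /g/, nucleus /e/, coda /r/.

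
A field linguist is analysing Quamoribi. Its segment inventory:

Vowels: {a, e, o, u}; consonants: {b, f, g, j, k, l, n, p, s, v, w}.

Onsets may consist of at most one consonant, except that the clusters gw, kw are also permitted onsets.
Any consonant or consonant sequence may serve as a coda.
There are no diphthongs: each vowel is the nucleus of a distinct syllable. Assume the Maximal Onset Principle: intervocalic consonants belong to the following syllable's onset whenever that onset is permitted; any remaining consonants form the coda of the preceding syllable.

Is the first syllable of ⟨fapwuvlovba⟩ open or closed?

closed

The vowels are a, u, o, a — 4 nuclei, so 4 syllables.
Between /a/ (V1) and /u/ (V2): cluster /pw/ — the longest permitted-onset suffix is /w/; onset = /w/, preceding coda = /p/.
Between /u/ (V2) and /o/ (V3): cluster /vl/ — the longest permitted-onset suffix is /l/; onset = /l/, preceding coda = /v/.
Between /o/ (V3) and /a/ (V4): /vb/ — longest licit onset from the right is /b/, leaving /v/ as coda.
Syllabification: fap.wuv.lov.ba.
Syllable 1 is /fap/ with coda /p/, so it is closed.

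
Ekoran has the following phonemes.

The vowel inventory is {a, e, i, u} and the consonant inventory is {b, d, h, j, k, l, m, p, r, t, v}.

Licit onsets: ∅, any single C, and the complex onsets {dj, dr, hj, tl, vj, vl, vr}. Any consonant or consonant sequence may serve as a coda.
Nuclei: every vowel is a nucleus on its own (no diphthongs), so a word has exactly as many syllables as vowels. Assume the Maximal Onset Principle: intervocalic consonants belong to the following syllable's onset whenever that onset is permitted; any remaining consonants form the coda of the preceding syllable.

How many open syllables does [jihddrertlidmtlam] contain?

Vowels present: i, e, i, a; each is a nucleus, giving 4 syllables.
Between /i/ (V1) and /e/ (V2): /hddr/; trying suffixes from longest down, /dr/ is the first permitted one, so coda /hd/ | onset /dr/.
Between /e/ (V2) and /i/ (V3): /rtl/; trying suffixes from longest down, /tl/ is the first permitted one, so coda /r/ | onset /tl/.
Between /i/ (V3) and /a/ (V4): cluster /dmtl/ — the longest permitted-onset suffix is /tl/; onset = /tl/, preceding coda = /dm/.
So the parse is jihd.drer.tlidm.tlam.
Classifying each syllable: /jihd/ (closed), /drer/ (closed), /tlidm/ (closed), /tlam/ (closed).
Open syllables: 0.

0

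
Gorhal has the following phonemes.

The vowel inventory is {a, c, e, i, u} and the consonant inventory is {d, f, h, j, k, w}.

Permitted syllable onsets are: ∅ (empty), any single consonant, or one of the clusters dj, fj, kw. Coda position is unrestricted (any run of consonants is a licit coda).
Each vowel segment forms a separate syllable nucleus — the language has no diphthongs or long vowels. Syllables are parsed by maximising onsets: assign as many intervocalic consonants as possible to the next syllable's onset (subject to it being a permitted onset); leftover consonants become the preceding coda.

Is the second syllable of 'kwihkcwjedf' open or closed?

Nuclei (vowels): i, c, e → 3 syllables.
Between /i/ (V1) and /c/ (V2): cluster /hk/ — the longest permitted-onset suffix is /k/; onset = /k/, preceding coda = /h/.
Between /c/ (V2) and /e/ (V3): /wj/; trying suffixes from longest down, /j/ is the first permitted one, so coda /w/ | onset /j/.
Syllabification: kwih.kcw.jedf.
Syllable 2 is /kcw/ with coda /w/, so it is closed.

closed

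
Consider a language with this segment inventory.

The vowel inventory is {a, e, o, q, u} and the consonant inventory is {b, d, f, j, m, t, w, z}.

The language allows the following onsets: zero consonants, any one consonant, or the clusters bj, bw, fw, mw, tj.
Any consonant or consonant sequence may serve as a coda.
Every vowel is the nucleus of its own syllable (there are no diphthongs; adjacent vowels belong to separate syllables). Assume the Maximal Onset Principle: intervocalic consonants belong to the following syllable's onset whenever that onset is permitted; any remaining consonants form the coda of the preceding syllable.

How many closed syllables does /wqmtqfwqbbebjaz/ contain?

3

Nuclei (vowels): q, q, q, e, a → 5 syllables.
V1 /q/ – V2 /q/: /mt/ — longest licit onset from the right is /t/, leaving /m/ as coda.
V2 /q/ – V3 /q/: cluster /fw/ — /fw/ is itself a permitted onset, so the whole cluster goes right; preceding coda = ∅.
V3 /q/ – V4 /e/: /bb/ splits as /b/ + /b/ (/b/ is the longest suffix that is a licit onset).
V4 /e/ – V5 /a/: /bj/ — entire cluster is a permitted onset → onset /bj/, coda ∅.
So the parse is wqm.tq.fwqb.be.bjaz.
Classifying each syllable: /wqm/ (closed), /tq/ (open), /fwqb/ (closed), /be/ (open), /bjaz/ (closed).
Closed syllables: 3.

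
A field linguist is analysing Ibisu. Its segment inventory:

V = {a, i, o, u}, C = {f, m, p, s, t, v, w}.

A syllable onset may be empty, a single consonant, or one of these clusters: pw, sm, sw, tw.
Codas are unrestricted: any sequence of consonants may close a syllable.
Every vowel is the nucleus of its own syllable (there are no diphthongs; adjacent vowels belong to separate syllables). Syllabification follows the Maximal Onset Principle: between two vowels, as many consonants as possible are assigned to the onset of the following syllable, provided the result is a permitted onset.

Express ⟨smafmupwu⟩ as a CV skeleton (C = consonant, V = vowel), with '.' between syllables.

CCVC.CV.CCV

Nuclei (vowels): a, u, u → 3 syllables.
σ1/σ2 boundary: /fm/; trying suffixes from longest down, /m/ is the first permitted one, so coda /f/ | onset /m/.
σ2/σ3 boundary: /pw/ is a licit onset in full, so it all attaches to the next syllable.
Result: smaf.mu.pwu.
Mapping each syllable to C/V: /smaf/ → CCVC, /mu/ → CV, /pwu/ → CCV.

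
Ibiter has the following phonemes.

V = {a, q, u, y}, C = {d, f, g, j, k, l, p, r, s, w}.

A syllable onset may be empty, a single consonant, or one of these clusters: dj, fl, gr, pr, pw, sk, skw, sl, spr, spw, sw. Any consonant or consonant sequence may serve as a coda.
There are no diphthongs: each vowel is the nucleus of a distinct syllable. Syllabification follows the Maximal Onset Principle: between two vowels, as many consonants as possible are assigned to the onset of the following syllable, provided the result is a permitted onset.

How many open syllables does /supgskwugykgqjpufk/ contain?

Vowels present: u, u, y, q, u; each is a nucleus, giving 5 syllables.
Between /u/ (V1) and /u/ (V2): /pgskw/ splits as /pg/ + /skw/ (/skw/ is the longest suffix that is a licit onset).
Between /u/ (V2) and /y/ (V3): /g/ → onset of the next syllable (single consonants are always licit onsets).
Between /y/ (V3) and /q/ (V4): /kg/ splits as /k/ + /g/ (/g/ is the longest suffix that is a licit onset).
Between /q/ (V4) and /u/ (V5): cluster /jp/ — the longest permitted-onset suffix is /p/; onset = /p/, preceding coda = /j/.
So the parse is supg.skwu.gyk.gqj.pufk.
Classifying each syllable: /supg/ (closed), /skwu/ (open), /gyk/ (closed), /gqj/ (closed), /pufk/ (closed).
Open syllables: 1.

1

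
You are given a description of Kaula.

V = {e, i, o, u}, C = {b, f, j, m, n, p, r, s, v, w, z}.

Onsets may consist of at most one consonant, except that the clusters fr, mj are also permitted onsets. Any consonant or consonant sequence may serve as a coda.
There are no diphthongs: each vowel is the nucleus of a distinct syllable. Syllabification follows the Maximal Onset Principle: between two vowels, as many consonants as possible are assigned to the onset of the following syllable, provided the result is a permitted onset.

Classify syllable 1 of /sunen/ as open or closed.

open

The vowels are u, e — 2 nuclei, so 2 syllables.
V1 /u/ – V2 /e/: /n/ → onset of the next syllable (single consonants are always licit onsets).
Result: su.nen.
Syllable 1 is /su/; it ends in its nucleus with no coda, so it is open.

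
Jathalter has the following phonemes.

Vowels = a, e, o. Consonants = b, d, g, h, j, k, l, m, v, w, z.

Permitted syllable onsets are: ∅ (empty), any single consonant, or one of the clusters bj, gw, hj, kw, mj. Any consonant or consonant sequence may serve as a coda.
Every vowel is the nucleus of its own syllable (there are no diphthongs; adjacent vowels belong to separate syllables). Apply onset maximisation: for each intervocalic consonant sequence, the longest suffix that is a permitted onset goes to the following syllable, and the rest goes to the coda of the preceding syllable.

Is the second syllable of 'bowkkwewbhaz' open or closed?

closed

The vowels are o, e, a — 3 nuclei, so 3 syllables.
/o…e/ gap (V1→V2): /wkkw/ — longest licit onset from the right is /kw/, leaving /wk/ as coda.
/e…a/ gap (V2→V3): /wbh/; trying suffixes from longest down, /h/ is the first permitted one, so coda /wb/ | onset /h/.
Putting it together: bowk.kwewb.haz.
Syllable 2 is /kwewb/ with coda /wb/, so it is closed.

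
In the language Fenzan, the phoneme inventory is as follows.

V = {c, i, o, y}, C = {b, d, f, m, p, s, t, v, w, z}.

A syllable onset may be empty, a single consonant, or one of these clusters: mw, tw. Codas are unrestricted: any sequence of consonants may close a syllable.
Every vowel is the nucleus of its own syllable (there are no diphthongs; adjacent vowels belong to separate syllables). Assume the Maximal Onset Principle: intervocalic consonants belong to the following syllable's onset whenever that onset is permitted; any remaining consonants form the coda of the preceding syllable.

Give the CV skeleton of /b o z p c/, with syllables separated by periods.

CVC.CV

Nuclei (vowels): o, c → 2 syllables.
V1 /o/ – V2 /c/: /zp/; trying suffixes from longest down, /p/ is the first permitted one, so coda /z/ | onset /p/.
Putting it together: boz.pc.
Mapping each syllable to C/V: /boz/ → CVC, /pc/ → CV.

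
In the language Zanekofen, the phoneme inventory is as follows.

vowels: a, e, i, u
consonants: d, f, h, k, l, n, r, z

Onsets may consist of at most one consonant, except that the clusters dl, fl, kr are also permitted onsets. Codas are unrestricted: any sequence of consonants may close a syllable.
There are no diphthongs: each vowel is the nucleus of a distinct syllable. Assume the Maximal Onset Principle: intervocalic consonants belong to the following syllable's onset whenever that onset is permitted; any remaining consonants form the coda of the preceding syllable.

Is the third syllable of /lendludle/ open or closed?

open

The vowels are e, u, e — 3 nuclei, so 3 syllables.
/e…u/ gap (V1→V2): /ndl/ — longest licit onset from the right is /dl/, leaving /n/ as coda.
/u…e/ gap (V2→V3): /dl/ — entire cluster is a permitted onset → onset /dl/, coda ∅.
So the parse is len.dlu.dle.
Syllable 3 is /dle/; it ends in its nucleus with no coda, so it is open.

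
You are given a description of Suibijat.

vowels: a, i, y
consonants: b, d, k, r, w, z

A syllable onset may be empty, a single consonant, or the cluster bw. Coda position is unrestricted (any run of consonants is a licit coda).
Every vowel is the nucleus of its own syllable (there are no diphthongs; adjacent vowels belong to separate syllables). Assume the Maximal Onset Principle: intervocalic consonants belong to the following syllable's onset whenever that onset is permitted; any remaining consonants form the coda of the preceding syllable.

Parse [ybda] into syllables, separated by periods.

yb.da

Vowels present: y, a; each is a nucleus, giving 2 syllables.
V1 /y/ – V2 /a/: /bd/ splits as /b/ + /d/ (/d/ is the longest suffix that is a licit onset).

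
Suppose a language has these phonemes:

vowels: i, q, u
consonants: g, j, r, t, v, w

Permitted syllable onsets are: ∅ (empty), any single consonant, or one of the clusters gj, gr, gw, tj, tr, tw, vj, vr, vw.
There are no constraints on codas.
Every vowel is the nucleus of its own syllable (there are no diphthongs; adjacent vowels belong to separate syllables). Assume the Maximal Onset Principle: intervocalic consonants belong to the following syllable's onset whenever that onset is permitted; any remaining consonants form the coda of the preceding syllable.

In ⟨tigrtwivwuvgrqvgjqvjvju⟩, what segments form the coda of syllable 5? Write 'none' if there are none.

vj

The vowels are i, i, u, q, q, u — 6 nuclei, so 6 syllables.
σ1/σ2 boundary: /grtw/ splits as /gr/ + /tw/ (/tw/ is the longest suffix that is a licit onset).
σ2/σ3 boundary: cluster /vw/ — /vw/ is itself a permitted onset, so the whole cluster goes right; preceding coda = ∅.
σ3/σ4 boundary: cluster /vgr/ — the longest permitted-onset suffix is /gr/; onset = /gr/, preceding coda = /v/.
σ4/σ5 boundary: /vgj/; trying suffixes from longest down, /gj/ is the first permitted one, so coda /v/ | onset /gj/.
σ5/σ6 boundary: /vjvj/; trying suffixes from longest down, /vj/ is the first permitted one, so coda /vj/ | onset /vj/.
Putting it together: tigr.twi.vwuv.grqv.gjqvj.vju.
Syllable 5 is /gjqvj/: onset /gj/, nucleus /q/, coda /vj/.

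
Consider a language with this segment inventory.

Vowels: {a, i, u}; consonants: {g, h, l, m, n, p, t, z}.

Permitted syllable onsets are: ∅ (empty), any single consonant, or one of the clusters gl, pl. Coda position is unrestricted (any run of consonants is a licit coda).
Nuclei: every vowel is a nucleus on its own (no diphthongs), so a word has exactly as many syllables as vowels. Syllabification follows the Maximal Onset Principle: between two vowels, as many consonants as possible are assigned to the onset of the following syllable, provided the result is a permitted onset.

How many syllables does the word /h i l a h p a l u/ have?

Vowels present: i, a, a, u; each is a nucleus, giving 4 syllables.

4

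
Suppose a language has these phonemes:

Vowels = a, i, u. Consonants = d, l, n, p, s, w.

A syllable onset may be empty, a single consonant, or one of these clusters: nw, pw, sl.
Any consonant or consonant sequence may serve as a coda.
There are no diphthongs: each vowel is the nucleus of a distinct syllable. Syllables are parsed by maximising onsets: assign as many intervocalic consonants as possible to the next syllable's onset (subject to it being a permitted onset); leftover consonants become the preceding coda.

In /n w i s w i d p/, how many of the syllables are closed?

2

The vowels are i, i — 2 nuclei, so 2 syllables.
V1 /i/ – V2 /i/: /sw/; trying suffixes from longest down, /w/ is the first permitted one, so coda /s/ | onset /w/.
Syllabification: nwis.widp.
Classifying each syllable: /nwis/ (closed), /widp/ (closed).
Closed syllables: 2.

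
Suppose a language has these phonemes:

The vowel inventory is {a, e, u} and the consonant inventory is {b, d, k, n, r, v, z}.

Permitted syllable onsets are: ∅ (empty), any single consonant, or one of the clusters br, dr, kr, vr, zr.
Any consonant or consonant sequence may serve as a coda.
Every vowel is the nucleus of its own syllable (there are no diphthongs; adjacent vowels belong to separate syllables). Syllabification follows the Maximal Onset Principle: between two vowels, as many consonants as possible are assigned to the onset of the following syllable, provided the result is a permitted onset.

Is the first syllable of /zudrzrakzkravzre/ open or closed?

Nuclei (vowels): u, a, a, e → 4 syllables.
Between /u/ (V1) and /a/ (V2): /drzr/ splits as /dr/ + /zr/ (/zr/ is the longest suffix that is a licit onset).
Between /a/ (V2) and /a/ (V3): /kzkr/ splits as /kz/ + /kr/ (/kr/ is the longest suffix that is a licit onset).
Between /a/ (V3) and /e/ (V4): /vzr/; trying suffixes from longest down, /zr/ is the first permitted one, so coda /v/ | onset /zr/.
Putting it together: zudr.zrakz.krav.zre.
Syllable 1 is /zudr/ with coda /dr/, so it is closed.

closed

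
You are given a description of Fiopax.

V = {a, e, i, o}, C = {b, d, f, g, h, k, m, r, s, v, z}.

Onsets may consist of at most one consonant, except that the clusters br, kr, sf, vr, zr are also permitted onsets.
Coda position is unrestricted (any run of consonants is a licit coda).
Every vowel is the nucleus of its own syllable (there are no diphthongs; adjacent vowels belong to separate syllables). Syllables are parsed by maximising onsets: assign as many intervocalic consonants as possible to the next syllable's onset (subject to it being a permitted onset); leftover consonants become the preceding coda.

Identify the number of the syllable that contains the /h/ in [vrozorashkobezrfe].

3

The vowels are o, o, a, o, e, e — 6 nuclei, so 6 syllables.
σ1/σ2 boundary: /z/ is a single consonant, so it becomes the next onset.
σ2/σ3 boundary: just /r/ — single C goes to the following onset.
σ3/σ4 boundary: /shk/ splits as /sh/ + /k/ (/k/ is the longest suffix that is a licit onset).
σ4/σ5 boundary: just /b/ — single C goes to the following onset.
σ5/σ6 boundary: /zrf/ splits as /zr/ + /f/ (/f/ is the longest suffix that is a licit onset).
Putting it together: vro.zo.rash.ko.bezr.fe.
The /h/ is in the coda of syllable 3 (/rash/).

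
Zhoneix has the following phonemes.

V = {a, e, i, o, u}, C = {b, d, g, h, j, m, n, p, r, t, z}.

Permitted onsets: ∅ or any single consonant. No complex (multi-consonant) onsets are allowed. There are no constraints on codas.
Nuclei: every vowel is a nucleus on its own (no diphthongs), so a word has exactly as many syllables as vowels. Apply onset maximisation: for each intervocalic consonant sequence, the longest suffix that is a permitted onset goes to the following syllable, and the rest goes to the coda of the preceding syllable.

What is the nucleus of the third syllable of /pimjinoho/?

Vowels present: i, i, o, o; each is a nucleus, giving 4 syllables.
The third nucleus (vowel 3 from the left) is /o/.

o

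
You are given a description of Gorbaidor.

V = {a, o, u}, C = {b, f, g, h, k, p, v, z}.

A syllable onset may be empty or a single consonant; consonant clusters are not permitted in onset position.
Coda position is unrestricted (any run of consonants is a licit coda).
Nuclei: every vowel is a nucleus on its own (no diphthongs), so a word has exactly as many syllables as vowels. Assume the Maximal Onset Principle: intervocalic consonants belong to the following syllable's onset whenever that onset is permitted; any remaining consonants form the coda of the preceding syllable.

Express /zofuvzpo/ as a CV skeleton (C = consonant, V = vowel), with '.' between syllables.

CV.CVCC.CV

Vowels present: o, u, o; each is a nucleus, giving 3 syllables.
V1 /o/ – V2 /u/: just /f/ — single C goes to the following onset.
V2 /u/ – V3 /o/: /vzp/ — longest licit onset from the right is /p/, leaving /vz/ as coda.
Syllabification: zo.fuvz.po.
Mapping each syllable to C/V: /zo/ → CV, /fuvz/ → CVCC, /po/ → CV.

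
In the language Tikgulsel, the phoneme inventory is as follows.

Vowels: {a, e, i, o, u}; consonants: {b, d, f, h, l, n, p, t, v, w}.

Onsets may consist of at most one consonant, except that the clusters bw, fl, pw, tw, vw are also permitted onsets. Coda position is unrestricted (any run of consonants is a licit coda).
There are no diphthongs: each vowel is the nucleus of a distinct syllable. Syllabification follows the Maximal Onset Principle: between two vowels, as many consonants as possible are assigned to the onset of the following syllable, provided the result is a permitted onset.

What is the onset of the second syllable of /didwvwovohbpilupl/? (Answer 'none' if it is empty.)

vw

The vowels are i, o, o, i, u — 5 nuclei, so 5 syllables.
/i…o/ gap (V1→V2): /dwvw/; trying suffixes from longest down, /vw/ is the first permitted one, so coda /dw/ | onset /vw/.
/o…o/ gap (V2→V3): /v/ is a single consonant, so it becomes the next onset.
/o…i/ gap (V3→V4): cluster /hbp/ — the longest permitted-onset suffix is /p/; onset = /p/, preceding coda = /hb/.
/i…u/ gap (V4→V5): /l/ is a single consonant, so it becomes the next onset.
Putting it together: didw.vwo.vohb.pi.lupl.
Syllable 2 is /vwo/: onset /vw/, nucleus /o/, coda ∅.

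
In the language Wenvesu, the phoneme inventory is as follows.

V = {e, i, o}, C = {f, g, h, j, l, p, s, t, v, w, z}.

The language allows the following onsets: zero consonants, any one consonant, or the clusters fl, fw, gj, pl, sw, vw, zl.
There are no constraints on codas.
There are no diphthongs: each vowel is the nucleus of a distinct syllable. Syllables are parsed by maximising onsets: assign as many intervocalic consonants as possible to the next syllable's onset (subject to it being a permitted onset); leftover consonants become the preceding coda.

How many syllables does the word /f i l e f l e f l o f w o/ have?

The vowels are i, e, e, o, o — 5 nuclei, so 5 syllables.

5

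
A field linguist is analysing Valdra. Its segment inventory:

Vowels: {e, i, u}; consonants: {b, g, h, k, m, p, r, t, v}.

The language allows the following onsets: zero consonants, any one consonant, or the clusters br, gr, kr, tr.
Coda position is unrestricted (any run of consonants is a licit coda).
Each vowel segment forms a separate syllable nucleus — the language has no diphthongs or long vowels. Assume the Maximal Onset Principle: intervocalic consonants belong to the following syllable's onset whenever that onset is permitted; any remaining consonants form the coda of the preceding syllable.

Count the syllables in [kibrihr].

2

Nuclei (vowels): i, i → 2 syllables.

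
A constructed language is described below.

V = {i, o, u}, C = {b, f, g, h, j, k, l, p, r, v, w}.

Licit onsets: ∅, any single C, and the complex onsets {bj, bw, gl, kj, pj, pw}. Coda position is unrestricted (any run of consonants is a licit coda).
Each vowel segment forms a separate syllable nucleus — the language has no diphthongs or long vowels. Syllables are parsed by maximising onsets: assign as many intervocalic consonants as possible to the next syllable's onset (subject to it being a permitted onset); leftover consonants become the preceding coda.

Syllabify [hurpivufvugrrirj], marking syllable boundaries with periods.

hur.pi.vuf.vugr.rirj

The vowels are u, i, u, u, i — 5 nuclei, so 5 syllables.
σ1/σ2 boundary: /rp/; trying suffixes from longest down, /p/ is the first permitted one, so coda /r/ | onset /p/.
σ2/σ3 boundary: just /v/ — single C goes to the following onset.
σ3/σ4 boundary: /fv/ splits as /f/ + /v/ (/v/ is the longest suffix that is a licit onset).
σ4/σ5 boundary: /grr/; trying suffixes from longest down, /r/ is the first permitted one, so coda /gr/ | onset /r/.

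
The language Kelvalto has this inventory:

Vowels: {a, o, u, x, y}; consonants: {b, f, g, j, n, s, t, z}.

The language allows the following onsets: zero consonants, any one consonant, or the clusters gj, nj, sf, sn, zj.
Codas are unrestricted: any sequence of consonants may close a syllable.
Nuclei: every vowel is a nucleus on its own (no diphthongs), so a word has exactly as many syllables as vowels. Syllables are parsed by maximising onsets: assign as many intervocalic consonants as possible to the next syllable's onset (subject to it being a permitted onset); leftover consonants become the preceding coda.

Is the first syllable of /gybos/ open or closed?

open

The vowels are y, o — 2 nuclei, so 2 syllables.
/y…o/ gap (V1→V2): /b/ → onset of the next syllable (single consonants are always licit onsets).
Result: gy.bos.
Syllable 1 is /gy/; it ends in its nucleus with no coda, so it is open.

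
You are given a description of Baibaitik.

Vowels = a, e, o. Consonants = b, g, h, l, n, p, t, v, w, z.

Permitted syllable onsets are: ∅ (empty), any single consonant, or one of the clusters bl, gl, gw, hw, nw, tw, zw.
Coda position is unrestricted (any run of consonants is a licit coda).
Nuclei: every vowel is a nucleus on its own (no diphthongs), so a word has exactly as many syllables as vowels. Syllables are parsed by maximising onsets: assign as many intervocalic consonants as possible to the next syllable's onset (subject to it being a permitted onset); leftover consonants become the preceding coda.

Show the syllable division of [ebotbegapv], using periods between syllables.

Vowels present: e, o, e, a; each is a nucleus, giving 4 syllables.
Between /e/ (V1) and /o/ (V2): just /b/ — single C goes to the following onset.
Between /o/ (V2) and /e/ (V3): /tb/ splits as /t/ + /b/ (/b/ is the longest suffix that is a licit onset).
Between /e/ (V3) and /a/ (V4): just /g/ — single C goes to the following onset.

e.bot.be.gapv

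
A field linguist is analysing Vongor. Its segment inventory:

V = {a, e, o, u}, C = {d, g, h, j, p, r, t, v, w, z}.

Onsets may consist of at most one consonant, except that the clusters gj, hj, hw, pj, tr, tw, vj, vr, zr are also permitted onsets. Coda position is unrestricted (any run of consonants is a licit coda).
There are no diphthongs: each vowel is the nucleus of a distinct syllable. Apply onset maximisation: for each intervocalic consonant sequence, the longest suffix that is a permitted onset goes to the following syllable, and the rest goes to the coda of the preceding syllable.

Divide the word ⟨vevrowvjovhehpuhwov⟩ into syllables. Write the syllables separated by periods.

ve.vrow.vjov.heh.pu.hwov

Vowels present: e, o, o, e, u, o; each is a nucleus, giving 6 syllables.
V1 /e/ – V2 /o/: /vr/ — entire cluster is a permitted onset → onset /vr/, coda ∅.
V2 /o/ – V3 /o/: cluster /wvj/ — the longest permitted-onset suffix is /vj/; onset = /vj/, preceding coda = /w/.
V3 /o/ – V4 /e/: /vh/ splits as /v/ + /h/ (/h/ is the longest suffix that is a licit onset).
V4 /e/ – V5 /u/: /hp/ splits as /h/ + /p/ (/p/ is the longest suffix that is a licit onset).
V5 /u/ – V6 /o/: cluster /hw/ — /hw/ is itself a permitted onset, so the whole cluster goes right; preceding coda = ∅.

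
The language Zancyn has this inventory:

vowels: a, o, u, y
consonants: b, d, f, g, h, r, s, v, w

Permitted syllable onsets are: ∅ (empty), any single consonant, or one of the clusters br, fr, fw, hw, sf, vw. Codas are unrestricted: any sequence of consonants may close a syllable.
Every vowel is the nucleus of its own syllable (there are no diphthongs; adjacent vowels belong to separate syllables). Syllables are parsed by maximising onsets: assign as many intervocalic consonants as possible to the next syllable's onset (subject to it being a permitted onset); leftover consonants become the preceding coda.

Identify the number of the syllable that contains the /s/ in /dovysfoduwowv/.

Nuclei (vowels): o, y, o, u, o → 5 syllables.
/o…y/ gap (V1→V2): /v/ → onset of the next syllable (single consonants are always licit onsets).
/y…o/ gap (V2→V3): /sf/ is a licit onset in full, so it all attaches to the next syllable.
/o…u/ gap (V3→V4): /d/ is a single consonant, so it becomes the next onset.
/u…o/ gap (V4→V5): /w/ → onset of the next syllable (single consonants are always licit onsets).
So the parse is do.vy.sfo.du.wowv.
The /s/ is in the onset of syllable 3 (/sfo/).

3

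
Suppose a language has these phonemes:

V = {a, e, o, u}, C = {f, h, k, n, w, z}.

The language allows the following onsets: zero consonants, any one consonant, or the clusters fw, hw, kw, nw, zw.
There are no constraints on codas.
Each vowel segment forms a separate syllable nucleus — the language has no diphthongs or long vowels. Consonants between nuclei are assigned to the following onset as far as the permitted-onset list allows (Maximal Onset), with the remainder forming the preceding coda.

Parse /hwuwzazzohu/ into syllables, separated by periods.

hwuw.zaz.zo.hu

Vowels present: u, a, o, u; each is a nucleus, giving 4 syllables.
V1 /u/ – V2 /a/: cluster /wz/ — the longest permitted-onset suffix is /z/; onset = /z/, preceding coda = /w/.
V2 /a/ – V3 /o/: /zz/ splits as /z/ + /z/ (/z/ is the longest suffix that is a licit onset).
V3 /o/ – V4 /u/: just /h/ — single C goes to the following onset.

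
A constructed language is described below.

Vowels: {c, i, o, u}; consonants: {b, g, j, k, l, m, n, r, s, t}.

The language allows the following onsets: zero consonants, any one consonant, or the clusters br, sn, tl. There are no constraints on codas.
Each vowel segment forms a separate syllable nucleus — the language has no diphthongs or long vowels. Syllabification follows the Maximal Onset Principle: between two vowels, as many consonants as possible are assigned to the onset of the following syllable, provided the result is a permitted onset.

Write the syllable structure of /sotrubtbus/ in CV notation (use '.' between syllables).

The vowels are o, u, u — 3 nuclei, so 3 syllables.
/o…u/ gap (V1→V2): /tr/ splits as /t/ + /r/ (/r/ is the longest suffix that is a licit onset).
/u…u/ gap (V2→V3): cluster /btb/ — the longest permitted-onset suffix is /b/; onset = /b/, preceding coda = /bt/.
Result: sot.rubt.bus.
Mapping each syllable to C/V: /sot/ → CVC, /rubt/ → CVCC, /bus/ → CVC.

CVC.CVCC.CVC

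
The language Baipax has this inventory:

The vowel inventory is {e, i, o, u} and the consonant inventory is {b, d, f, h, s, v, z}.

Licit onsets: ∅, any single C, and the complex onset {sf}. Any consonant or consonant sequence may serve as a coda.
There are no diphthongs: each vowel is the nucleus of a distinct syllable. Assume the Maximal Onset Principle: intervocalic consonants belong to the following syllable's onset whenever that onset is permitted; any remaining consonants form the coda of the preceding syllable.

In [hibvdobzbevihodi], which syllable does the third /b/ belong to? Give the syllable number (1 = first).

The vowels are i, o, e, i, o, i — 6 nuclei, so 6 syllables.
σ1/σ2 boundary: cluster /bvd/ — the longest permitted-onset suffix is /d/; onset = /d/, preceding coda = /bv/.
σ2/σ3 boundary: /bzb/ splits as /bz/ + /b/ (/b/ is the longest suffix that is a licit onset).
σ3/σ4 boundary: /v/ → onset of the next syllable (single consonants are always licit onsets).
σ4/σ5 boundary: /h/ is a single consonant, so it becomes the next onset.
σ5/σ6 boundary: /d/ → onset of the next syllable (single consonants are always licit onsets).
Putting it together: hibv.dobz.be.vi.ho.di.
The third /b/ is in the onset of syllable 3 (/be/).

3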